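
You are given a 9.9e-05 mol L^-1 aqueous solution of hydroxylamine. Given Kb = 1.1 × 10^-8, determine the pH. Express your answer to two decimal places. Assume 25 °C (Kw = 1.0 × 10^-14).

pH = 8.02

NH2OH + H2O ⇌ NH3OH+ + OH-
Let x = [OH-] at equilibrium. Kb = x²/(9.9e-05 − x).
Assume x ≪ 9.9e-05: x ≈ √(1.1 × 10^-8 × 9.9e-05) = 1.04 × 10^-6 M
(x/C₀ = 1.1% < 5%, so the approximation holds.)
pOH = 5.98, so pH = 14.00 − pOH = 8.02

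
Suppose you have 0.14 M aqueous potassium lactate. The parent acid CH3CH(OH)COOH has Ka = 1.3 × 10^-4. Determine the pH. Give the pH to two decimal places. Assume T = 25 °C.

CH3CH(OH)COO- is the conjugate base of the weak acid CH3CH(OH)COOH.
Kb = Kw/Ka = 1.0×10^-14 / 1.3 × 10^-4 = 7.69 × 10^-11
From the ICE table, Kb = [OH-]²/(0.14 − [OH-]) = 7.69 × 10^-11.
Neglecting [OH-] in the denominator: [OH-] = √(7.69 × 10^-11 × 0.14) = 3.28 × 10^-6 M
Check: 0.0023% ionized — well under 5%, approximation valid.
pOH = 5.48, so pH = 14.00 − pOH = 8.52

pH = 8.52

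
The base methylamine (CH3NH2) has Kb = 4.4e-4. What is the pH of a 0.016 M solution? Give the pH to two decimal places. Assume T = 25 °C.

pH = 11.39

CH3NH2 + H2O ⇌ CH3NH3+ + OH-
From the ICE table, Kb = x²/(0.016 − x) = 4.4 × 10^-4.
Here C₀/Kb ≈ 36.4, so the small-x approximation fails. Use the quadratic:
x = [−0.00044 + √(0.00044² + 2.82e-05)]/2 = 2.44 × 10^-3 M
pOH = 2.61, so pH = 14.00 − pOH = 11.39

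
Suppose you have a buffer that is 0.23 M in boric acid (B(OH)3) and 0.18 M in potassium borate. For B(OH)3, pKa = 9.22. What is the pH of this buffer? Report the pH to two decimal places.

pH = 9.11

pH = pKa + log([A⁻]/[HA]) = 9.22 + log(0.18/0.23)
pH = 9.22 + (-0.106) = 9.11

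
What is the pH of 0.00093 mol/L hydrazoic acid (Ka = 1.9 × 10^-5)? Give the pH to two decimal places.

pH = 3.91

HN3 ⇌ N3- + H+
From the ICE table, Ka = [H+]²/(0.00093 − [H+]) = 1.9 × 10^-5.
[H+] is not negligible relative to C₀; solve [H+]² + 1.9e-05·[H+] − 1.77e-08 = 0.
[H+] = [−1.9e-05 + √(1.9e-05² + 7.07e-08)]/2 = 1.24 × 10^-4 M
pH = −log(1.24 × 10^-4) = 3.91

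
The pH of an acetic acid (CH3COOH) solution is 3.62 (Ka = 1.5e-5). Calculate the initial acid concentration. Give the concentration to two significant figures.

C₀ = 4.1 × 10^-3 M

[H+] = 10^(-3.62) = 2.40 × 10^-4 M = x
Ka = x²/(C₀ − x) ⇒ C₀ = x + x²/Ka
C₀ = 2.40 × 10^-4 + (2.40 × 10^-4)²/(1.5 × 10^-5) = 4.08 × 10^-3 M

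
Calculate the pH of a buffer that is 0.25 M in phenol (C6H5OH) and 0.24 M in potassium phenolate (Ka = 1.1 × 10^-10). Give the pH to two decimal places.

pH = 9.94

pKa = −log(1.1 × 10^-10) = 9.959
Henderson–Hasselbalch: pH = pKa + log([C6H5O-]/[C6H5OH]) = 9.959 + log(0.24/0.25)
pH = 9.959 + (-0.018) = 9.94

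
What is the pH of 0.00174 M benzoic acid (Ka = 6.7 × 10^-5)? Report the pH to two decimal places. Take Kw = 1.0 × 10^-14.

C6H5COOH ⇌ C6H5COO- + H+
Ka = x²/(0.00174 − x) = 6.7 × 10^-5
x is not negligible relative to C₀; solve x² + 6.7e-05·x − 1.17e-07 = 0.
x = (−Ka + √(Ka² + 4·Ka·C₀))/2 = 3.10 × 10^-4 M
pH = −log(3.10 × 10^-4) = 3.51

pH = 3.51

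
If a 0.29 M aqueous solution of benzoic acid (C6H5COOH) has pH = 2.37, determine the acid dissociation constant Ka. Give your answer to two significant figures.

Ka = 6.4 × 10^-5

[H+] = 10^(-2.37) = 4.27 × 10^-3 M
At equilibrium [HA] = 0.29 − 4.27 × 10^-3 = 2.86 × 10^-1 M
Ka = [H+][A-]/[HA] = (4.27 × 10^-3)² / 2.86 × 10^-1 = 6.4 × 10^-5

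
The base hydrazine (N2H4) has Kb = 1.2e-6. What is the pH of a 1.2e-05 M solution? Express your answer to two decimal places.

N2H4 + H2O ⇌ N2H5+ + OH-
From the ICE table, Kb = [OH-]²/(1.2e-05 − [OH-]) = 1.2 × 10^-6.
Here C₀/Kb ≈ 10, so the small-[OH-] approximation fails. Use the quadratic:
[OH-] = (−Kb + √(Kb² + 4·Kb·C₀))/2 = 3.24 × 10^-6 M
pOH = −log(3.24 × 10^-6) = 5.49; pH = 14.00 − 5.49 = 8.51

pH = 8.51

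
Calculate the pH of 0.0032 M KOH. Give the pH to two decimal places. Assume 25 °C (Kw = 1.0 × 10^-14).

pH = 11.51

KOH is a strong base; [OH-] = 0.0032 M.
pOH = -log(0.0032) = 2.49
pH = 14.00 - 2.49 = 11.51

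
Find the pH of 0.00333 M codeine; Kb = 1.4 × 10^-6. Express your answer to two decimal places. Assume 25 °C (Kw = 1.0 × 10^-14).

C18H21NO3 + H2O ⇌ C18H22NO3+ + OH-
From the ICE table, Kb = [OH-]²/(0.00333 − [OH-]) = 1.4 × 10^-6.
Assume [OH-] ≪ 0.00333: [OH-] ≈ √(1.4 × 10^-6 × 0.00333) = 6.83 × 10^-5 M
([OH-]/C₀ = 2.1% < 5%, so the approximation holds.)
pOH = 4.17, so pH = 14.00 − pOH = 9.83

pH = 9.83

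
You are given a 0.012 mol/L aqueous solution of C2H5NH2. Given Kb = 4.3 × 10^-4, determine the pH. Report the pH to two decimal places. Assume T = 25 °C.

C2H5NH2 + H2O ⇌ C2H5NH3+ + OH-
Let x = [OH-] at equilibrium. Kb = x²/(0.012 − x).
The 5% rule fails; solving x² + Kb·x − Kb·C₀ = 0 exactly:
x = (−Kb + √(Kb² + 4·Kb·C₀))/2 = 2.07 × 10^-3 M
pOH = 2.68, so pH = 14.00 − pOH = 11.32

pH = 11.32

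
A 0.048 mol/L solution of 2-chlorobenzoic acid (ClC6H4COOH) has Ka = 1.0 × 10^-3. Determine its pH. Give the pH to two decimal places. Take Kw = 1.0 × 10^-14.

ClC6H4COOH ⇌ ClC6H4COO- + H+
From the ICE table, Ka = [H+]²/(0.048 − [H+]) = 1.0 × 10^-3.
Here C₀/Ka ≈ 48, so the small-[H+] approximation fails. Use the quadratic:
[H+] = [−0.001 + √(0.001² + 0.000192)]/2 = 6.45 × 10^-3 M
pH = −log[H+] = −log(6.45 × 10^-3) = 2.19

pH = 2.19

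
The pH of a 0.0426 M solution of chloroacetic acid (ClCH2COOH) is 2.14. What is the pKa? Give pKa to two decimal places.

pKa = 2.83

[H+] = 10^(-2.14) = 7.24 × 10^-3 M
At equilibrium [HA] = 0.0426 − 7.24 × 10^-3 = 3.54 × 10^-2 M
Ka = [H+][A-]/[HA] = (7.24 × 10^-3)² / 3.54 × 10^-2 = 1.48 × 10^-3
pKa = -log(1.48 × 10^-3) = 2.83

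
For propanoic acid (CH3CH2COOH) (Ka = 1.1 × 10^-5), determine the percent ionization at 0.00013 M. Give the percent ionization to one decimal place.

25.2%

CH3CH2COOH ⇌ CH3CH2COO- + H+; let x = [H+] at equilibrium.
Solve x² + 1.1e-05x − 1.43e-09 = 0 → x = 3.27 × 10^-5 M
% ionization = x/C₀ × 100% = 3.27 × 10^-5/0.00013 × 100% = 25.2%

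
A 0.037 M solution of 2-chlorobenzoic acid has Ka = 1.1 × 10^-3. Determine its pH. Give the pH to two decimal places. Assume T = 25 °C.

ClC6H4COOH ⇌ ClC6H4COO- + H+
Ka = x²/(0.037 − x) = 1.1 × 10^-3
x is not negligible relative to C₀; solve x² + 0.0011·x − 4.07e-05 = 0.
x = [−0.0011 + √(0.0011² + 0.000163)]/2 = 5.85 × 10^-3 M
pH = −log[H+] = −log(5.85 × 10^-3) = 2.23

pH = 2.23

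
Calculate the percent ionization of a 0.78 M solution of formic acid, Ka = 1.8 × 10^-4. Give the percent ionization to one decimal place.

1.5%

HCOOH ⇌ HCOO- + H+; let x = [H+] at equilibrium.
x ≈ √(Ka·C₀) = √(1.8 × 10^-4 × 0.78) = 1.18 × 10^-2 M
Fraction ionized = 1.18 × 10^-2 / 0.78 = 0.0151 → 1.5%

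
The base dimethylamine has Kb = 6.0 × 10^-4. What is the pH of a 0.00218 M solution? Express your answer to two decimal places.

(CH3)2NH + H2O ⇌ (CH3)2NH2+ + OH-
From the ICE table, Kb = x²/(0.00218 − x) = 6.0 × 10^-4.
x is not negligible relative to C₀; solve x² + 0.0006·x − 1.31e-06 = 0.
x = (−Kb + √(Kb² + 4·Kb·C₀))/2 = 8.82 × 10^-4 M
pOH = 3.05, so pH = 14.00 − pOH = 10.95

pH = 10.95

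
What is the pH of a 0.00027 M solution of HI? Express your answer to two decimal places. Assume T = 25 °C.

HI is a strong acid and dissociates completely, so [H+] = 0.00027 M.
pH = -log(0.00027) = 3.57

pH = 3.57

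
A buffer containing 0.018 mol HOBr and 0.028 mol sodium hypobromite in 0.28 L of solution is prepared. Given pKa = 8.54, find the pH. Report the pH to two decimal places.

pH = 8.73

Henderson–Hasselbalch: pH = pKa + log([OBr-]/[HOBr]) = 8.54 + log(0.028/0.018)
pH = 8.54 + (+0.192) = 8.73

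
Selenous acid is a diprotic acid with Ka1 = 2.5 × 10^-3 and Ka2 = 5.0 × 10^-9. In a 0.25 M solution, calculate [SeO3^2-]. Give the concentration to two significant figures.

First ionization gives [H+] ≈ [HSeO3-] = 2.38 × 10^-2 M.
Second step: Ka2 = [H+][SeO3^2-]/[HSeO3-] ≈ [SeO3^2-] (since [H+] ≈ [HSeO3-]).
So [SeO3^2-] ≈ Ka2.

5.0 × 10^-9 M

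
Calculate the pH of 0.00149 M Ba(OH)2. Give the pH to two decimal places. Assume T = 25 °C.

Ba(OH)2 is a strong base (each formula unit releases 2 OH-); [OH-] = 0.00298 M.
pOH = -log(0.00298) = 2.53
pH = 14.00 - 2.53 = 11.47

pH = 11.47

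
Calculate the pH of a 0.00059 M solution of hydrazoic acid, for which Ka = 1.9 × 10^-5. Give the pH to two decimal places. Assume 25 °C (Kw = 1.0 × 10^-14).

pH = 4.01

HN3 ⇌ N3- + H+
From the ICE table, Ka = [H+]²/(0.00059 − [H+]) = 1.9 × 10^-5.
[H+] is not negligible relative to C₀; solve [H+]² + 1.9e-05·[H+] − 1.12e-08 = 0.
[H+] = [−1.9e-05 + √(1.9e-05² + 4.48e-08)]/2 = 9.68 × 10^-5 M
pH = −log[H+] = −log(9.68 × 10^-5) = 4.01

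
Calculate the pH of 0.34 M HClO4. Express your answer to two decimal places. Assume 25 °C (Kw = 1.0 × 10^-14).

pH = 0.47

HClO4 is a strong acid and dissociates completely, so [H+] = 0.34 M.
pH = -log(0.34) = 0.47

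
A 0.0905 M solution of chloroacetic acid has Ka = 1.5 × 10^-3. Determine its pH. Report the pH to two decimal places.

pH = 1.96

ClCH2COOH ⇌ ClCH2COO- + H+
From the ICE table, Ka = [H+]²/(0.0905 − [H+]) = 1.5 × 10^-3.
The 5% rule fails; solving [H+]² + Ka·[H+] − Ka·C₀ = 0 exactly:
[H+] = [−0.0015 + √(0.0015² + 0.000543)]/2 = 1.09 × 10^-2 M
pH = −log(1.09 × 10^-2) = 1.96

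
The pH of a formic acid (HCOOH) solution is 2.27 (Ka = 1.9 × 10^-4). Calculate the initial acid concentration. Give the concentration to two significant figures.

C₀ = 1.6 × 10^-1 M

[H+] = 10^(-2.27) = 5.37 × 10^-3 M = x
Ka = x²/(C₀ − x) ⇒ C₀ = x + x²/Ka
C₀ = 5.37 × 10^-3 + (5.37 × 10^-3)²/(1.9 × 10^-4) = 1.57 × 10^-1 M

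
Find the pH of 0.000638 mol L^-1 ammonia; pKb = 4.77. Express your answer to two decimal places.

pH = 9.98

NH3 + H2O ⇌ NH4+ + OH-
Kb = 10^(−4.77) = 1.70 × 10^-5
Kb = [OH-]²/(0.000638 − [OH-]) = 1.70 × 10^-5
[OH-] is not negligible relative to C₀; solve [OH-]² + 1.7e-05·[OH-] − 1.08e-08 = 0.
[OH-] = (−Kb + √(Kb² + 4·Kb·C₀))/2 = 9.60 × 10^-5 M
pOH = −log(9.60 × 10^-5) = 4.02; pH = 14.00 − 4.02 = 9.98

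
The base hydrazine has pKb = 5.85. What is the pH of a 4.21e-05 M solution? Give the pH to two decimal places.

pH = 8.85

N2H4 + H2O ⇌ N2H5+ + OH-
Kb = 10^(−5.85) = 1.41 × 10^-6
From the ICE table, Kb = x²/(4.21e-05 − x) = 1.41 × 10^-6.
The 5% rule fails; solving x² + Kb·x − Kb·C₀ = 0 exactly:
x = (−Kb + √(Kb² + 4·Kb·C₀))/2 = 7.03 × 10^-6 M
pOH = −log(7.03 × 10^-6) = 5.15; pH = 14.00 − 5.15 = 8.85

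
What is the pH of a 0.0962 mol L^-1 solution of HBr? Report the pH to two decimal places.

pH = 1.02

HBr is a strong acid and dissociates completely, so [H+] = 0.0962 M.
pH = -log(0.0962) = 1.02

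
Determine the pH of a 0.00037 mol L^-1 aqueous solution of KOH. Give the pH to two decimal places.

pH = 10.57

KOH is a strong base; [OH-] = 0.00037 M.
pOH = -log(0.00037) = 3.43
pH = 14.00 - 3.43 = 10.57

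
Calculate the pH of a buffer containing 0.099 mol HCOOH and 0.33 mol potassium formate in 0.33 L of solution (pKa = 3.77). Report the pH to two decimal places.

pH = 4.29

Henderson–Hasselbalch: pH = pKa + log([HCOO-]/[HCOOH]) = 3.77 + log(0.33/0.099)
pH = 3.77 + (+0.523) = 4.29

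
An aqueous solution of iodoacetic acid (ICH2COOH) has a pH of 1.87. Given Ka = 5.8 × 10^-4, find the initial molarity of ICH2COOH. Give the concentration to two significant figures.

[H+] = 10^(-1.87) = 1.35 × 10^-2 M = x
Ka = x²/(C₀ − x) ⇒ C₀ = x + x²/Ka
C₀ = 1.35 × 10^-2 + (1.35 × 10^-2)²/(5.8 × 10^-4) = 3.28 × 10^-1 M

C₀ = 3.3 × 10^-1 M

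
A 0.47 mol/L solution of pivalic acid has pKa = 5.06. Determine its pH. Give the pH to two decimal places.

(CH3)3CCOOH ⇌ (CH3)3CCOO- + H+
Ka = 10^(−5.06) = 8.71 × 10^-6
From the ICE table, Ka = [H+]²/(0.47 − [H+]) = 8.71 × 10^-6.
Assume [H+] ≪ 0.47: [H+] ≈ √(8.71 × 10^-6 × 0.47) = 2.02 × 10^-3 M
([H+]/C₀ = 0.43% < 5%, so the approximation holds.)
pH = −log[H+] = −log(2.02 × 10^-3) = 2.69

pH = 2.69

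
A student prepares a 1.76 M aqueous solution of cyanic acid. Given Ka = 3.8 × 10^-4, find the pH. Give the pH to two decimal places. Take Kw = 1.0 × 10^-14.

pH = 1.59

HOCN ⇌ OCN- + H+
Ka = x²/(1.76 − x) = 3.8 × 10^-4
Since Ka ≪ C₀, x ≈ √(Ka·C₀) = 2.59 × 10^-2 M.
pH = −log[H+] = −log(2.59 × 10^-2) = 1.59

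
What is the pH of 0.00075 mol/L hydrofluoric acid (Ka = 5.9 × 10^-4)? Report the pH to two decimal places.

HF ⇌ F- + H+
Let x = [H+] at equilibrium. Ka = x²/(0.00075 − x).
The 5% rule fails; solving x² + Ka·x − Ka·C₀ = 0 exactly:
x = [−0.00059 + √(0.00059² + 1.77e-06)]/2 = 4.33 × 10^-4 M
pH = −log[H+] = −log(4.33 × 10^-4) = 3.36

pH = 3.36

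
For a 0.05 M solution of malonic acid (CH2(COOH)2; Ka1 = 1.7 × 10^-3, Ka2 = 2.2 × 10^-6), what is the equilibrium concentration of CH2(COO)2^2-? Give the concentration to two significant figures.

First ionization gives [H+] ≈ [CH2(COOH)COO-] = 8.41 × 10^-3 M.
Second step: Ka2 = [H+][CH2(COO)2^2-]/[CH2(COOH)COO-] ≈ [CH2(COO)2^2-] (since [H+] ≈ [CH2(COOH)COO-]).
So [CH2(COO)2^2-] ≈ Ka2.

2.2 × 10^-6 M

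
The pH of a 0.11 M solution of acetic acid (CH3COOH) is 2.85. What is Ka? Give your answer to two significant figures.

[H+] = 10^(-2.85) = 1.41 × 10^-3 M
At equilibrium [HA] = 0.11 − 1.41 × 10^-3 = 1.09 × 10^-1 M
Ka = [H+][A-]/[HA] = (1.41 × 10^-3)² / 1.09 × 10^-1 = 1.8 × 10^-5

Ka = 1.8 × 10^-5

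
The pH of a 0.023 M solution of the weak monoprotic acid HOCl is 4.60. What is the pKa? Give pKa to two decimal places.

[H+] = 10^(-4.60) = 2.51 × 10^-5 M
At equilibrium [HA] = 0.023 − 2.51 × 10^-5 = 2.30 × 10^-2 M
Ka = [H+][A-]/[HA] = (2.51 × 10^-5)² / 2.30 × 10^-2 = 2.74 × 10^-8
pKa = -log(2.74 × 10^-8) = 7.56

pKa = 7.56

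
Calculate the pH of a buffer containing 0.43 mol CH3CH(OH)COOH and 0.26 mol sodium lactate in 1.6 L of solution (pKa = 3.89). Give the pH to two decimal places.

pH = 3.67

Henderson–Hasselbalch: pH = pKa + log([CH3CH(OH)COO-]/[CH3CH(OH)COOH]) = 3.89 + log(0.26/0.43)
pH = 3.89 + (-0.218) = 3.67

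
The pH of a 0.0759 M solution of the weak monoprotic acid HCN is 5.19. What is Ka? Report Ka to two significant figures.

[H+] = 10^(-5.19) = 6.46 × 10^-6 M
At equilibrium [HA] = 0.0759 − 6.46 × 10^-6 = 7.59 × 10^-2 M
Ka = [H+][A-]/[HA] = (6.46 × 10^-6)² / 7.59 × 10^-2 = 5.5 × 10^-10

Ka = 5.5 × 10^-10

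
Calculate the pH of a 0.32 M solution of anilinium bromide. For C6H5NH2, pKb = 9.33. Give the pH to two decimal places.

C6H5NH3+ is the conjugate acid of the weak base C6H5NH2.
Kb = 10^(−9.33) = 4.68 × 10^-10
Ka = Kw/Kb = 1.0×10^-14 / 4.68 × 10^-10 = 2.14 × 10^-5
Ka = x²/(0.32 − x) = 2.14 × 10^-5
Neglecting x in the denominator: x = √(2.14 × 10^-5 × 0.32) = 2.62 × 10^-3 M
Check: 0.82% ionized — well under 5%, approximation valid.
pH = −log[H+] = −log(2.62 × 10^-3) = 2.58

pH = 2.58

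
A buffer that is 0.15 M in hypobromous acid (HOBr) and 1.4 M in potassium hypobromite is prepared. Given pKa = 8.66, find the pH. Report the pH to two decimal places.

Using pH = pKa + log([base]/[acid]) with [base]/[acid] = 1.4/0.15:
pH = 8.66 + (+0.970) = 9.63

pH = 9.63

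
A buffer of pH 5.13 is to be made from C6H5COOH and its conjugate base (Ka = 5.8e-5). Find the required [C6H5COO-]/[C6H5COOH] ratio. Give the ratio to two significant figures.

ratio = 7.8

pKa = -log(5.8 × 10^-5) = 4.237
pH = pKa + log(r) ⇒ log(r) = 5.13 − 4.237 = +0.893
r = [C6H5COO-]/[C6H5COOH] = 10^(+0.893) = 7.82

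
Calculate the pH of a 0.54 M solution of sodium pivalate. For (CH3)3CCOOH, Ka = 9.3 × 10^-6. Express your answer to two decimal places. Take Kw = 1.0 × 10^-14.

pH = 9.38

(CH3)3CCOO- is the conjugate base of the weak acid (CH3)3CCOOH.
Kb = Kw/Ka = 1.0×10^-14 / 9.3 × 10^-6 = 1.08 × 10^-9
Kb = [OH-]²/(0.54 − [OH-]) = 1.08 × 10^-9
Assume [OH-] ≪ 0.54: [OH-] ≈ √(1.08 × 10^-9 × 0.54) = 2.41 × 10^-5 M
pOH = 4.62, so pH = 14.00 − pOH = 9.38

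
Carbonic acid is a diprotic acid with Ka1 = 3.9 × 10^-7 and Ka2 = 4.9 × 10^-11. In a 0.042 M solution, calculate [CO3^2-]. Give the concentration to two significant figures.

4.9 × 10^-11 M

First ionization gives [H+] ≈ [HCO3-] = 1.28 × 10^-4 M.
Second step: Ka2 = [H+][CO3^2-]/[HCO3-] ≈ [CO3^2-] (since [H+] ≈ [HCO3-]).
So [CO3^2-] ≈ Ka2.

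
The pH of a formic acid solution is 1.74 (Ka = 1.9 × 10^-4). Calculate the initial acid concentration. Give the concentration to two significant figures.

[H+] = 10^(-1.74) = 1.82 × 10^-2 M = x
Ka = x²/(C₀ − x) ⇒ C₀ = x + x²/Ka
C₀ = 1.82 × 10^-2 + (1.82 × 10^-2)²/(1.9 × 10^-4) = 1.76 M

C₀ = 1.8 M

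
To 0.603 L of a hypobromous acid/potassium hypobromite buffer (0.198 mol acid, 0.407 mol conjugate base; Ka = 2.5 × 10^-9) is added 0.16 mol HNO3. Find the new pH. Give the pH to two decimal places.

pH = 8.44

After neutralization: n(HOBr) = 0.358 mol, n(OBr-) = 0.247 mol.
pKa = −log(2.5 × 10^-9) = 8.602
Henderson–Hasselbalch with mole ratio 0.247/0.358: pH = 8.602 + (-0.161)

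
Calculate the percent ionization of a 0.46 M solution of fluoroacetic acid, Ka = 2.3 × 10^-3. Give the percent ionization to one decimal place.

6.8%

FCH2COOH ⇌ FCH2COO- + H+; let x = [H+] at equilibrium.
Solve x² + 0.0023x − 0.00106 = 0 → x = 3.14 × 10^-2 M
% ionization = x/C₀ × 100% = 3.14 × 10^-2/0.46 × 100% = 6.8%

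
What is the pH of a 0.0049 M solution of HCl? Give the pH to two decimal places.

HCl is a strong acid and dissociates completely, so [H+] = 0.0049 M.
pH = -log(0.0049) = 2.31

pH = 2.31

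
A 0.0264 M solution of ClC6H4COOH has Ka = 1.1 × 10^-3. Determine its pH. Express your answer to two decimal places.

ClC6H4COOH ⇌ ClC6H4COO- + H+
From the ICE table, Ka = [H+]²/(0.0264 − [H+]) = 1.1 × 10^-3.
Here C₀/Ka ≈ 24, so the small-[H+] approximation fails. Use the quadratic:
[H+] = [−0.0011 + √(0.0011² + 0.000116)]/2 = 4.87 × 10^-3 M
pH = −log(4.87 × 10^-3) = 2.31

pH = 2.31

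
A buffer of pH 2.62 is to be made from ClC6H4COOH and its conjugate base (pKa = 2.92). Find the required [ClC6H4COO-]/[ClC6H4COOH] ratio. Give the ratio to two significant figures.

pH = pKa + log(r) ⇒ log(r) = 2.62 − 2.92 = -0.30
r = [ClC6H4COO-]/[ClC6H4COOH] = 10^(-0.30) = 0.501

ratio = 0.50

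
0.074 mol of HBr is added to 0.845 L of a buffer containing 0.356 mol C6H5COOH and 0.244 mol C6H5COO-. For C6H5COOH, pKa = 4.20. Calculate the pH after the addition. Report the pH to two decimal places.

pH = 3.80

After neutralization: n(C6H5COOH) = 0.43 mol, n(C6H5COO-) = 0.17 mol.
Henderson–Hasselbalch with mole ratio 0.17/0.43: pH = 4.20 + (-0.403)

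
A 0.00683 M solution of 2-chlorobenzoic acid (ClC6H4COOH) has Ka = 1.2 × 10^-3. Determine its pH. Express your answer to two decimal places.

ClC6H4COOH ⇌ ClC6H4COO- + H+
Let x = [H+] at equilibrium. Ka = x²/(0.00683 − x).
The 5% rule fails; solving x² + Ka·x − Ka·C₀ = 0 exactly:
x = (−Ka + √(Ka² + 4·Ka·C₀))/2 = 2.33 × 10^-3 M
pH = −log(2.33 × 10^-3) = 2.63

pH = 2.63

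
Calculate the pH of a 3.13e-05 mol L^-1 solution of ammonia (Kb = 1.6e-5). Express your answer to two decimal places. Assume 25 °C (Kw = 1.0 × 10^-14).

pH = 9.20

NH3 + H2O ⇌ NH4+ + OH-
Let x = [OH-] at equilibrium. Kb = x²/(3.13e-05 − x).
Here C₀/Kb ≈ 1.96, so the small-x approximation fails. Use the quadratic:
x = [−1.6e-05 + √(1.6e-05² + 2e-09)]/2 = 1.58 × 10^-5 M
pOH = −log(1.58 × 10^-5) = 4.80; pH = 14.00 − 4.80 = 9.20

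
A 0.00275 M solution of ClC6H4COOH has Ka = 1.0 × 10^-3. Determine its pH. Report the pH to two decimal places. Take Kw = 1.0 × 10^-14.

ClC6H4COOH ⇌ ClC6H4COO- + H+
Let x = [H+] at equilibrium. Ka = x²/(0.00275 − x).
The 5% rule fails; solving x² + Ka·x − Ka·C₀ = 0 exactly:
x = (−Ka + √(Ka² + 4·Ka·C₀))/2 = 1.23 × 10^-3 M
pH = −log(1.23 × 10^-3) = 2.91

pH = 2.91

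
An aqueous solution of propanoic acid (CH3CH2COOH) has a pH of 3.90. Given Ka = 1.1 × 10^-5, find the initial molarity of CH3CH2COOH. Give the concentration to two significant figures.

[H+] = 10^(-3.90) = 1.26 × 10^-4 M = x
Ka = x²/(C₀ − x) ⇒ C₀ = x + x²/Ka
C₀ = 1.26 × 10^-4 + (1.26 × 10^-4)²/(1.1 × 10^-5) = 1.57 × 10^-3 M

C₀ = 1.6 × 10^-3 M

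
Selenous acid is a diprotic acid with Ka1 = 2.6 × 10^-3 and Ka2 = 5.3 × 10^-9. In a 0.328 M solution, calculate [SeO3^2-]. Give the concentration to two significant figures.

First ionization gives [H+] ≈ [HSeO3-] = 2.79 × 10^-2 M.
Second step: Ka2 = [H+][SeO3^2-]/[HSeO3-] ≈ [SeO3^2-] (since [H+] ≈ [HSeO3-]).
So [SeO3^2-] ≈ Ka2.

5.3 × 10^-9 M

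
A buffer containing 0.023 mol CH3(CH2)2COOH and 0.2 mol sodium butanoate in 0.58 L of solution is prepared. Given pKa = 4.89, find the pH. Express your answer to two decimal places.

pH = pKa + log([A⁻]/[HA]) = 4.89 + log(0.2/0.023)
pH = 4.89 + (+0.939) = 5.83

pH = 5.83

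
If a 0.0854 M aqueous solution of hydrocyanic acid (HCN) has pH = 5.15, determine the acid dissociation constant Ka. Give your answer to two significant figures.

Ka = 5.9 × 10^-10

[H+] = 10^(-5.15) = 7.08 × 10^-6 M
At equilibrium [HA] = 0.0854 − 7.08 × 10^-6 = 8.54 × 10^-2 M
Ka = [H+][A-]/[HA] = (7.08 × 10^-6)² / 8.54 × 10^-2 = 5.9 × 10^-10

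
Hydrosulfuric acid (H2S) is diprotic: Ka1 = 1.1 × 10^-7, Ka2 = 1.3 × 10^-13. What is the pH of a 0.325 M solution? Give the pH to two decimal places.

Ka1 ≫ Ka2, so treat the first dissociation as the only significant source of H+.
Ka1 = x²/(0.325 − x) = 1.1 × 10^-7
x ≈ √(1.1 × 10^-7 × 0.325) = 1.89 × 10^-4 M
pH = −log(1.89 × 10^-4) = 3.72

pH = 3.72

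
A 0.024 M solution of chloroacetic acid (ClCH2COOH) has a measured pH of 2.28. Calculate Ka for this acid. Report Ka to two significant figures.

[H+] = 10^(-2.28) = 5.25 × 10^-3 M
At equilibrium [HA] = 0.024 − 5.25 × 10^-3 = 1.87 × 10^-2 M
Ka = [H+][A-]/[HA] = (5.25 × 10^-3)² / 1.87 × 10^-2 = 1.5 × 10^-3

Ka = 1.5 × 10^-3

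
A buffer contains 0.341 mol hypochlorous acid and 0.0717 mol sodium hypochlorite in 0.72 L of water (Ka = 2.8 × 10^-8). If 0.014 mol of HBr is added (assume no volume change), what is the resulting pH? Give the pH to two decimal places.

pH = 6.76

Added H+ converts OCl- to HOCl: HOCl → 0.355 mol, OCl- → 0.0577 mol.
pKa = −log(2.8 × 10^-8) = 7.553
pH = pKa + log(n_OCl-/n_HOCl) = 7.553 + log(0.0577/0.355) = 7.553 + (-0.789)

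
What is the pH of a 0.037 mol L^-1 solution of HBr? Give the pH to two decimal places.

pH = 1.43

HBr is a strong acid and dissociates completely, so [H+] = 0.037 M.
pH = -log(0.037) = 1.43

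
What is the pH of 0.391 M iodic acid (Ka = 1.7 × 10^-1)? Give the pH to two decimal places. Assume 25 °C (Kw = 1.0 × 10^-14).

HIO3 ⇌ IO3- + H+
From the ICE table, Ka = [H+]²/(0.391 − [H+]) = 1.7 × 10^-1.
Here C₀/Ka ≈ 2.3, so the small-[H+] approximation fails. Use the quadratic:
[H+] = [−0.17 + √(0.17² + 0.266)]/2 = 1.86 × 10^-1 M
pH = −log(1.86 × 10^-1) = 0.73

pH = 0.73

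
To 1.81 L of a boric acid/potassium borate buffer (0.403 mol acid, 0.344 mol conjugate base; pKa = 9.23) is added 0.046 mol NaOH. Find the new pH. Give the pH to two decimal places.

After neutralization: n(B(OH)3) = 0.357 mol, n(B(OH)4-) = 0.39 mol.
pH = pKa + log(n_B(OH)4-/n_B(OH)3) = 9.23 + log(0.39/0.357) = 9.23 + (+0.038)

pH = 9.27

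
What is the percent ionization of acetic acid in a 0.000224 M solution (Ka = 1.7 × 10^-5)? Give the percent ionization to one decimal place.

CH3COOH ⇌ CH3COO- + H+; let x = [H+] at equilibrium.
Ka = x²/(C₀ − x); solving the quadratic gives x = 5.38 × 10^-5 M.
% ionization = x/C₀ × 100% = 5.38 × 10^-5/0.000224 × 100% = 24.0%

24.0%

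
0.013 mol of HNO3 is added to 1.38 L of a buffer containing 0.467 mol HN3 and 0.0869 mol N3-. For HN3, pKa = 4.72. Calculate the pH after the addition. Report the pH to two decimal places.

pH = 3.91

After neutralization: n(HN3) = 0.48 mol, n(N3-) = 0.0739 mol.
pH = pKa + log([A⁻]/[HA]) = 4.72 + log(0.0739/0.48) = 4.72 -0.813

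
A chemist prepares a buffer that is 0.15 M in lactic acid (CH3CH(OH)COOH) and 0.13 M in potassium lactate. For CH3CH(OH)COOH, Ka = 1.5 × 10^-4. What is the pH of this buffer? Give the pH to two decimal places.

pH = 3.76

pKa = −log(1.5 × 10^-4) = 3.824
Using pH = pKa + log([base]/[acid]) with [base]/[acid] = 0.13/0.15:
pH = 3.824 + (-0.062) = 3.76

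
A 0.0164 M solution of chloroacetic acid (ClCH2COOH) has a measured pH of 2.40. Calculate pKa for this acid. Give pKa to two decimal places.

pKa = 2.89

[H+] = 10^(-2.40) = 3.98 × 10^-3 M
At equilibrium [HA] = 0.0164 − 3.98 × 10^-3 = 1.24 × 10^-2 M
Ka = [H+][A-]/[HA] = (3.98 × 10^-3)² / 1.24 × 10^-2 = 1.28 × 10^-3
pKa = -log(1.28 × 10^-3) = 2.89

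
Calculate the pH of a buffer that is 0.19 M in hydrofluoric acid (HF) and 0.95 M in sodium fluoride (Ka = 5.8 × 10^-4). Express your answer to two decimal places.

pKa = −log(5.8 × 10^-4) = 3.237
Using pH = pKa + log([base]/[acid]) with [base]/[acid] = 0.95/0.19:
pH = 3.237 + (+0.699) = 3.94

pH = 3.94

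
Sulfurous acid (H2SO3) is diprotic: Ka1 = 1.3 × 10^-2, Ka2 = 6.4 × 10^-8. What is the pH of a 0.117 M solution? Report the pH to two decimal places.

Since Ka1 ≫ Ka2, the first ionization dominates [H+].
Ka1 = x²/(0.117 − x) = 1.3 × 10^-2
Solving the quadratic: x = (−Ka1 + √(Ka1² + 4·Ka1·C₀))/2 = 3.30 × 10^-2 M
pH = −log(3.30 × 10^-2) = 1.48

pH = 1.48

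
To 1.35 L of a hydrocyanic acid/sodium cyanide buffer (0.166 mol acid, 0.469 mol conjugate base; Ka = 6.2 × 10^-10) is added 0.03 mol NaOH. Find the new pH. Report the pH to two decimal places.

After neutralization: n(HCN) = 0.136 mol, n(CN-) = 0.499 mol.
pKa = −log(6.2 × 10^-10) = 9.208
Henderson–Hasselbalch with mole ratio 0.499/0.136: pH = 9.208 + (+0.565)

pH = 9.77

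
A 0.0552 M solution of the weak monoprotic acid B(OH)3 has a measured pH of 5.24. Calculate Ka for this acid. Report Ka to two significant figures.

[H+] = 10^(-5.24) = 5.75 × 10^-6 M
At equilibrium [HA] = 0.0552 − 5.75 × 10^-6 = 5.52 × 10^-2 M
Ka = [H+][A-]/[HA] = (5.75 × 10^-6)² / 5.52 × 10^-2 = 6.0 × 10^-10

Ka = 6.0 × 10^-10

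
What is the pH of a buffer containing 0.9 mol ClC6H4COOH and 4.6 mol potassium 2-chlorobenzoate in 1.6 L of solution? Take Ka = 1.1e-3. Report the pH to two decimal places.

pKa = −log(1.1 × 10^-3) = 2.959
Henderson–Hasselbalch: pH = pKa + log([ClC6H4COO-]/[ClC6H4COOH]) = 2.959 + log(4.6/0.9)
pH = 2.959 + (+0.709) = 3.67

pH = 3.67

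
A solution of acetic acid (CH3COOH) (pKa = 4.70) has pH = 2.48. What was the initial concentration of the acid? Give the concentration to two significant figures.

[H+] = 10^(-2.48) = 3.31 × 10^-3 M = x
Ka = 10^(−4.70) = 2.00 × 10^-5
Ka = x²/(C₀ − x) ⇒ C₀ = x + x²/Ka
C₀ = 3.31 × 10^-3 + (3.31 × 10^-3)²/(2.00 × 10^-5) = 5.51 × 10^-1 M

C₀ = 5.5 × 10^-1 M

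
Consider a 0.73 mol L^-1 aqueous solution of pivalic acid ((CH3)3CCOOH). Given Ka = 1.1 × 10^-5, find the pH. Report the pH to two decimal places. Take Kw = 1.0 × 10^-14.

pH = 2.55

(CH3)3CCOOH ⇌ (CH3)3CCOO- + H+
Let x = [H+] at equilibrium. Ka = x²/(0.73 − x).
Assume x ≪ 0.73: x ≈ √(1.1 × 10^-5 × 0.73) = 2.83 × 10^-3 M
(x/C₀ = 0.39% < 5%, so the approximation holds.)
pH = −log(2.83 × 10^-3) = 2.55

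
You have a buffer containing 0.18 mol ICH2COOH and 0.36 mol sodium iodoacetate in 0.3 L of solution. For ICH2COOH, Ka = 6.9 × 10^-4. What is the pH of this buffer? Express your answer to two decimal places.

pKa = −log(6.9 × 10^-4) = 3.161
Henderson–Hasselbalch: pH = pKa + log([ICH2COO-]/[ICH2COOH]) = 3.161 + log(0.36/0.18)
pH = 3.161 + (+0.301) = 3.46

pH = 3.46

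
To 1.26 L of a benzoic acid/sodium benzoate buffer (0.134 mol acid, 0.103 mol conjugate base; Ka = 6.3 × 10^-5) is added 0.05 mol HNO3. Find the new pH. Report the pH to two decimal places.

pH = 3.66

After neutralization: n(C6H5COOH) = 0.184 mol, n(C6H5COO-) = 0.053 mol.
pKa = −log(6.3 × 10^-5) = 4.201
pH = pKa + log(n_C6H5COO-/n_C6H5COOH) = 4.201 + log(0.053/0.184) = 4.201 + (-0.541)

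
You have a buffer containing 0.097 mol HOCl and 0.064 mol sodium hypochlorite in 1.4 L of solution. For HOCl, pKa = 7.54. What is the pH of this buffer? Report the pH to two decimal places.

Henderson–Hasselbalch: pH = pKa + log([OCl-]/[HOCl]) = 7.54 + log(0.064/0.097)
pH = 7.54 + (-0.181) = 7.36

pH = 7.36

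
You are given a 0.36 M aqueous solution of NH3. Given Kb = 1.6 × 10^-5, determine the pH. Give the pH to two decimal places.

pH = 11.38

NH3 + H2O ⇌ NH4+ + OH-
From the ICE table, Kb = [OH-]²/(0.36 − [OH-]) = 1.6 × 10^-5.
Since Kb ≪ C₀, [OH-] ≈ √(Kb·C₀) = 2.40 × 10^-3 M.
([OH-]/C₀ = 0.67% < 5%, so the approximation holds.)
pOH = 2.62, so pH = 14.00 − pOH = 11.38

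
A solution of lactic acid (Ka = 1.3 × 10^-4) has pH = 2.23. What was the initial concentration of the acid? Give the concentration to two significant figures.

[H+] = 10^(-2.23) = 5.89 × 10^-3 M = x
Ka = x²/(C₀ − x) ⇒ C₀ = x + x²/Ka
C₀ = 5.89 × 10^-3 + (5.89 × 10^-3)²/(1.3 × 10^-4) = 2.73 × 10^-1 M

C₀ = 2.7 × 10^-1 M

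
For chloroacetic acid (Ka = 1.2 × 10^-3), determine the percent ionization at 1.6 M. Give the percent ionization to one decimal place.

ClCH2COOH ⇌ ClCH2COO- + H+; let x = [H+] at equilibrium.
x ≈ √(Ka·C₀) = √(1.2 × 10^-3 × 1.6) = 4.38 × 10^-2 M
% ionization = x/C₀ × 100% = 4.38 × 10^-2/1.6 × 100% = 2.7%

2.7%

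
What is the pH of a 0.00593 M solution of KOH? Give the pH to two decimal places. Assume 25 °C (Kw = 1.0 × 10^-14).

pH = 11.77

KOH is a strong base; [OH-] = 0.00593 M.
pOH = -log(0.00593) = 2.23
pH = 14.00 - 2.23 = 11.77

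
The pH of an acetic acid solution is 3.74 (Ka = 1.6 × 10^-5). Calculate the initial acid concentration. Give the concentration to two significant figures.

C₀ = 2.3 × 10^-3 M

[H+] = 10^(-3.74) = 1.82 × 10^-4 M = x
Ka = x²/(C₀ − x) ⇒ C₀ = x + x²/Ka
C₀ = 1.82 × 10^-4 + (1.82 × 10^-4)²/(1.6 × 10^-5) = 2.25 × 10^-3 M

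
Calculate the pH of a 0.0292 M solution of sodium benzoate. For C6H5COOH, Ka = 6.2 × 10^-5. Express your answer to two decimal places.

pH = 8.34

C6H5COO- is the conjugate base of the weak acid C6H5COOH.
Kb = Kw/Ka = 1.0×10^-14 / 6.2 × 10^-5 = 1.61 × 10^-10
Kb = [OH-]²/(0.0292 − [OH-]) = 1.61 × 10^-10
Assume [OH-] ≪ 0.0292: [OH-] ≈ √(1.61 × 10^-10 × 0.0292) = 2.17 × 10^-6 M
pOH = 5.66, so pH = 14.00 − pOH = 8.34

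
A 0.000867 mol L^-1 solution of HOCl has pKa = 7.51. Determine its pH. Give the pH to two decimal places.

HOCl ⇌ OCl- + H+
Ka = 10^(−7.51) = 3.09 × 10^-8
From the ICE table, Ka = [H+]²/(0.000867 − [H+]) = 3.09 × 10^-8.
Assume [H+] ≪ 0.000867: [H+] ≈ √(3.09 × 10^-8 × 0.000867) = 5.18 × 10^-6 M
pH = −log[H+] = −log(5.18 × 10^-6) = 5.29

pH = 5.29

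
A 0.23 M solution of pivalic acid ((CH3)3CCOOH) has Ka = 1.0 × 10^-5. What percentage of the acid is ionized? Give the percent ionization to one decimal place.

0.7%

(CH3)3CCOOH ⇌ (CH3)3CCOO- + H+; let x = [H+] at equilibrium.
x ≈ √(Ka·C₀) = √(1.0 × 10^-5 × 0.23) = 1.52 × 10^-3 M
% ionization = x/C₀ × 100% = 1.52 × 10^-3/0.23 × 100% = 0.7%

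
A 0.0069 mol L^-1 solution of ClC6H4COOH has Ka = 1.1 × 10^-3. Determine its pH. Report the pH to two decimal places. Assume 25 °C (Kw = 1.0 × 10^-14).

ClC6H4COOH ⇌ ClC6H4COO- + H+
Let x = [H+] at equilibrium. Ka = x²/(0.0069 − x).
Here C₀/Ka ≈ 6.27, so the small-x approximation fails. Use the quadratic:
x = [−0.0011 + √(0.0011² + 3.04e-05)]/2 = 2.26 × 10^-3 M
pH = −log[H+] = −log(2.26 × 10^-3) = 2.65

pH = 2.65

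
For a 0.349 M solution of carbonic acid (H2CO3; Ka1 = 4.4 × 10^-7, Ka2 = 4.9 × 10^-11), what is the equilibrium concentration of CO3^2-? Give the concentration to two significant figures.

First ionization gives [H+] ≈ [HCO3-] = 3.92 × 10^-4 M.
Second step: Ka2 = [H+][CO3^2-]/[HCO3-] ≈ [CO3^2-] (since [H+] ≈ [HCO3-]).
So [CO3^2-] ≈ Ka2.

4.9 × 10^-11 M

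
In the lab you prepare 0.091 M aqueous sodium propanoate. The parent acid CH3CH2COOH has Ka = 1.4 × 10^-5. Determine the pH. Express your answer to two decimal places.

pH = 8.91

CH3CH2COO- is the conjugate base of the weak acid CH3CH2COOH.
Kb = Kw/Ka = 1.0×10^-14 / 1.4 × 10^-5 = 7.14 × 10^-10
Kb = [OH-]²/(0.091 − [OH-]) = 7.14 × 10^-10
Since Kb ≪ C₀, [OH-] ≈ √(Kb·C₀) = 8.06 × 10^-6 M.
Check: 0.0089% ionized — well under 5%, approximation valid.
pOH = −log(8.06 × 10^-6) = 5.09; pH = 14.00 − 5.09 = 8.91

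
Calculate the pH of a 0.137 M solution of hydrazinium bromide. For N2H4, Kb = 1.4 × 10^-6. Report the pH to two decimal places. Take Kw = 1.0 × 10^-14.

N2H5+ is the conjugate acid of the weak base N2H4.
Ka = Kw/Kb = 1.0×10^-14 / 1.4 × 10^-6 = 7.14 × 10^-9
From the ICE table, Ka = [H+]²/(0.137 − [H+]) = 7.14 × 10^-9.
Since Ka ≪ C₀, [H+] ≈ √(Ka·C₀) = 3.13 × 10^-5 M.
pH = −log[H+] = −log(3.13 × 10^-5) = 4.50

pH = 4.50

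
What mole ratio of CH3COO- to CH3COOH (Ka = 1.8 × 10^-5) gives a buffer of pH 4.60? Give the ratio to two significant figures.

ratio = 0.72

pKa = -log(1.8 × 10^-5) = 4.745
pH = pKa + log(r) ⇒ log(r) = 4.60 − 4.745 = -0.145
r = [CH3COO-]/[CH3COOH] = 10^(-0.145) = 0.716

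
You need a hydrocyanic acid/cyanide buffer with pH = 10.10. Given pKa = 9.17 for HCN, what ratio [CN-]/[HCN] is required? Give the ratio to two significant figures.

ratio = 8.5

pH = pKa + log(r) ⇒ log(r) = 10.10 − 9.17 = +0.93
r = [CN-]/[HCN] = 10^(+0.93) = 8.51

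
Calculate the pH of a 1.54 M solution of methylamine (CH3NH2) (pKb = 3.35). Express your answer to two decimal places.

pH = 12.42

CH3NH2 + H2O ⇌ CH3NH3+ + OH-
Kb = 10^(−3.35) = 4.47 × 10^-4
Kb = [OH-]²/(1.54 − [OH-]) = 4.47 × 10^-4
Since Kb ≪ C₀, [OH-] ≈ √(Kb·C₀) = 2.62 × 10^-2 M.
([OH-]/C₀ = 1.7% < 5%, so the approximation holds.)
pOH = −log(2.62 × 10^-2) = 1.58; pH = 14.00 − 1.58 = 12.42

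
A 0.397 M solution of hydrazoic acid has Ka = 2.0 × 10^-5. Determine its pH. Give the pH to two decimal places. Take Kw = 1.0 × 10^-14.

HN3 ⇌ N3- + H+
From the ICE table, Ka = x²/(0.397 − x) = 2.0 × 10^-5.
Since Ka ≪ C₀, x ≈ √(Ka·C₀) = 2.82 × 10^-3 M.
(x/C₀ = 0.71% < 5%, so the approximation holds.)
pH = −log(2.82 × 10^-3) = 2.55

pH = 2.55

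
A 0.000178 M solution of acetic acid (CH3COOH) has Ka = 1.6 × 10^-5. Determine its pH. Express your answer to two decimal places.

CH3COOH ⇌ CH3COO- + H+
From the ICE table, Ka = x²/(0.000178 − x) = 1.6 × 10^-5.
x is not negligible relative to C₀; solve x² + 1.6e-05·x − 2.85e-09 = 0.
x = [−1.6e-05 + √(1.6e-05² + 1.14e-08)]/2 = 4.60 × 10^-5 M
pH = −log(4.60 × 10^-5) = 4.34

pH = 4.34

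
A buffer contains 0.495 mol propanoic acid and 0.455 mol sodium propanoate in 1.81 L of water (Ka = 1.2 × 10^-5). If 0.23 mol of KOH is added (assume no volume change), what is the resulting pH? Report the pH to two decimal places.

After neutralization: n(CH3CH2COOH) = 0.265 mol, n(CH3CH2COO-) = 0.685 mol.
pKa = −log(1.2 × 10^-5) = 4.921
pH = pKa + log(n_CH3CH2COO-/n_CH3CH2COOH) = 4.921 + log(0.685/0.265) = 4.921 + (+0.412)

pH = 5.33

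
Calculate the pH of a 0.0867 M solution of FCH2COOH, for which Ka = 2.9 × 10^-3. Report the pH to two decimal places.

FCH2COOH ⇌ FCH2COO- + H+
Let x = [H+] at equilibrium. Ka = x²/(0.0867 − x).
Here C₀/Ka ≈ 29.9, so the small-x approximation fails. Use the quadratic:
x = (−Ka + √(Ka² + 4·Ka·C₀))/2 = 1.45 × 10^-2 M
pH = −log[H+] = −log(1.45 × 10^-2) = 1.84

pH = 1.84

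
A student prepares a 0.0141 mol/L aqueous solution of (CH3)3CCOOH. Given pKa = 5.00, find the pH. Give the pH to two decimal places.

pH = 3.43

(CH3)3CCOOH ⇌ (CH3)3CCOO- + H+
Ka = 10^(−5.00) = 1.00 × 10^-5
Ka = x²/(0.0141 − x) = 1.00 × 10^-5
Since Ka ≪ C₀, x ≈ √(Ka·C₀) = 3.75 × 10^-4 M.
Check: 2.7% ionized — well under 5%, approximation valid.
pH = −log(3.75 × 10^-4) = 3.43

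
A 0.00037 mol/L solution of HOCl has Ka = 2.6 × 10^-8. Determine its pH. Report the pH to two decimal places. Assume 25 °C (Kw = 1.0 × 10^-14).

pH = 5.51

HOCl ⇌ OCl- + H+
Let x = [H+] at equilibrium. Ka = x²/(0.00037 − x).
Since Ka ≪ C₀, x ≈ √(Ka·C₀) = 3.10 × 10^-6 M.
Check: 0.84% ionized — well under 5%, approximation valid.
pH = −log[H+] = −log(3.10 × 10^-6) = 5.51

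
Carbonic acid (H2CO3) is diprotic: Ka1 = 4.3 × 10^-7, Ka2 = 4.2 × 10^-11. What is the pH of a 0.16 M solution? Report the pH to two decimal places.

pH = 3.58

Ka1 ≫ Ka2, so treat the first dissociation as the only significant source of H+.
Ka1 = x²/(0.16 − x) = 4.3 × 10^-7
x ≈ √(4.3 × 10^-7 × 0.16) = 2.62 × 10^-4 M
pH = −log(2.62 × 10^-4) = 3.58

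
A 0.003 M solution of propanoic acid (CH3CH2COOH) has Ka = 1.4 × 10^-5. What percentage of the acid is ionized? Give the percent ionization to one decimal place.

CH3CH2COOH ⇌ CH3CH2COO- + H+; let x = [H+] at equilibrium.
Solve x² + 1.4e-05x − 4.2e-08 = 0 → x = 1.98 × 10^-4 M
% ionization = x/C₀ × 100% = 1.98 × 10^-4/0.003 × 100% = 6.6%

6.6%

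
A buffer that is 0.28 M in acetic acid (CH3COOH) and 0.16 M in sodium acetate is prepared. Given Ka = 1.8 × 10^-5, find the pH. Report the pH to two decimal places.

pKa = −log(1.8 × 10^-5) = 4.745
Henderson–Hasselbalch: pH = pKa + log([CH3COO-]/[CH3COOH]) = 4.745 + log(0.16/0.28)
pH = 4.745 + (-0.243) = 4.50

pH = 4.50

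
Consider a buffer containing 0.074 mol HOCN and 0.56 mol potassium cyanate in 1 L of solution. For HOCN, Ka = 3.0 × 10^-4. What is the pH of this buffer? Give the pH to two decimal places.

pKa = −log(3.0 × 10^-4) = 3.523
Using pH = pKa + log([base]/[acid]) with [base]/[acid] = 0.56/0.074:
pH = 3.523 + (+0.879) = 4.40

pH = 4.40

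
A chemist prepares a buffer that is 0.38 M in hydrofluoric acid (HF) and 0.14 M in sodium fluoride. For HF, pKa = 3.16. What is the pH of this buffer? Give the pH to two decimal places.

Henderson–Hasselbalch: pH = pKa + log([F-]/[HF]) = 3.16 + log(0.14/0.38)
pH = 3.16 + (-0.434) = 2.73

pH = 2.73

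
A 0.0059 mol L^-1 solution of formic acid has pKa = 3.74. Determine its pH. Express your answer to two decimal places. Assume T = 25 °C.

HCOOH ⇌ HCOO- + H+
Ka = 10^(−3.74) = 1.82 × 10^-4
Ka = [H+]²/(0.0059 − [H+]) = 1.82 × 10^-4
[H+] is not negligible relative to C₀; solve [H+]² + 0.000182·[H+] − 1.07e-06 = 0.
[H+] = [−0.000182 + √(0.000182² + 4.3e-06)]/2 = 9.49 × 10^-4 M
pH = −log(9.49 × 10^-4) = 3.02

pH = 3.02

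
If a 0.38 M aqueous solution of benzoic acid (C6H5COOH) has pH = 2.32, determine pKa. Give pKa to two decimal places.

[H+] = 10^(-2.32) = 4.79 × 10^-3 M
At equilibrium [HA] = 0.38 − 4.79 × 10^-3 = 3.75 × 10^-1 M
Ka = [H+][A-]/[HA] = (4.79 × 10^-3)² / 3.75 × 10^-1 = 6.12 × 10^-5
pKa = -log(6.12 × 10^-5) = 4.21

pKa = 4.21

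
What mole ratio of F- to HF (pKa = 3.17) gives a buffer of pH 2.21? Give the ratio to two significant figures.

pH = pKa + log(r) ⇒ log(r) = 2.21 − 3.17 = -0.96
r = [F-]/[HF] = 10^(-0.96) = 0.11

ratio = 0.11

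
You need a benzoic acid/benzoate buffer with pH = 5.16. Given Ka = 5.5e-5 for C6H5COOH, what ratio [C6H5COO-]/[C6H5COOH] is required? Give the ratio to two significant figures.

ratio = 7.9

pKa = -log(5.5 × 10^-5) = 4.260
pH = pKa + log(r) ⇒ log(r) = 5.16 − 4.260 = +0.900
r = [C6H5COO-]/[C6H5COOH] = 10^(+0.900) = 7.94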